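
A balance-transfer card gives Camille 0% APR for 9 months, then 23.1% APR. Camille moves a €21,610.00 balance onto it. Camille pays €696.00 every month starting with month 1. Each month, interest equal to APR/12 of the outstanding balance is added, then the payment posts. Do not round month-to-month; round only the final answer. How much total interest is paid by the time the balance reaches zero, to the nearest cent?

€4,818.75

Promo months 1–9 at r₀ = 0%/12 = 0; months 10+ at r₁ = 23.1%/12 = 0.01925.
After month 9 (no interest yet): B = €21,610.00 − 9·€696.00 = €15,346.00.
Then at r₁ with €696.00/mo: n₂ = −ln(1 − r₁·B/P)/ln(1+r₁) ≈ 28.97 → 29 more payments.
Total paid = 37·€696.00 + €676.75 = €26,428.75; interest = €26,428.75 − €21,610.00 = €4,818.75.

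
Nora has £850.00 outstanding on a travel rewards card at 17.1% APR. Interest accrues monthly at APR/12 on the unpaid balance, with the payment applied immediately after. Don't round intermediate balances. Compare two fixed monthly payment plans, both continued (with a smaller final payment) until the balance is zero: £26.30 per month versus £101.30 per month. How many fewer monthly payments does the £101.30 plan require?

34 fewer payments

Monthly rate r = 17.1%/12 = 1.425% = 0.01425.
At £26.30/mo: n = ⌈−ln(1 − rB₀/P)/ln(1+r)⌉ = 44 payments (last £16.37); total interest = total paid − £850.00 = £297.27.
At £101.30/mo: 10 payments (last £0.01); total interest £61.71.
Payments saved = 44 − 10 = 34.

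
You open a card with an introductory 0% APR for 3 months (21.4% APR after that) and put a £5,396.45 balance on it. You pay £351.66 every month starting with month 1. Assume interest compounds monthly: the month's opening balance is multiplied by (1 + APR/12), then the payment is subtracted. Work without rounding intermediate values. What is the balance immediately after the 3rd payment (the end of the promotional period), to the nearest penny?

£4,341.47

Promo months 1–3 at r₀ = 0%/12 = 0; months 4+ at r₁ = 21.4%/12 = 0.0178333.
After month 3 (no interest yet): B = £5,396.45 − 3·£351.66 = £4,341.47.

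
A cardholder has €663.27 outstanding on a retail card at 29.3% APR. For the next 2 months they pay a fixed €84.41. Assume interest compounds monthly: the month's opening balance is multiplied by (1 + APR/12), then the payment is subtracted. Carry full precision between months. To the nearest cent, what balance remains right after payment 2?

Monthly rate r = 29.3%/12 = 2.44167% = 0.0244167.
Each month: B ← B·(1+r) − €84.41.
Month 1: interest €16.19; balance after payment €595.05.
Month 2: interest €14.53; balance after payment €525.17.

€525.17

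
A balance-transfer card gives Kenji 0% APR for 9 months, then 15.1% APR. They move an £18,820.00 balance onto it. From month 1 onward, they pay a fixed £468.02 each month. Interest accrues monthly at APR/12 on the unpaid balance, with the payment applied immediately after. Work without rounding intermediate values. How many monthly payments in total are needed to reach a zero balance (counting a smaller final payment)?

Promo months 1–9 at r₀ = 0%/12 = 0; months 10+ at r₁ = 15.1%/12 = 0.0125833.
After month 9 (no interest yet): B = £18,820.00 − 9·£468.02 = £14,607.82.
Then at r₁ with £468.02/mo: n₂ = −ln(1 − r₁·B/P)/ln(1+r₁) ≈ 39.89 → 40 more payments.

49 months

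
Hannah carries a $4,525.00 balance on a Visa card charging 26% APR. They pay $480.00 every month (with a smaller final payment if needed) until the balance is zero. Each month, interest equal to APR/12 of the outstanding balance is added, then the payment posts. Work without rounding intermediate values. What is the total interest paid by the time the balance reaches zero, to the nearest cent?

$592.38

Monthly rate r = 26%/12 = 2.16667% = 0.0216667.
Payoff takes n = ⌈−ln(1 − rB₀/P)/ln(1+r)⌉ = ⌈10.659⌉ = 11 payments; the last is $317.38.
Total paid = 10·$480.00 + $317.38 = $5,117.38.
Total interest = total paid − principal = $5,117.38 − $4,525.00 = $592.38.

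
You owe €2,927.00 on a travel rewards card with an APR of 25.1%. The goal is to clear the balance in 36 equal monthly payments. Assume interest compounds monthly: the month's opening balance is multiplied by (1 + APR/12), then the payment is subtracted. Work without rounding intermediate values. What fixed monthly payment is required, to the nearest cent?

Monthly rate r = 25.1%/12 = 2.09167% = 0.0209167.
Level-payment amortization: P = B₀·r / (1 − (1+r)^(−n)) = 2927.00·0.0209167 / (1 − 1.02092^(−36)).
Denominator 1 − (1+r)^(−36) = 0.525376298.
P = 61.2231 / 0.525376298 ≈ 116.53.

€116.53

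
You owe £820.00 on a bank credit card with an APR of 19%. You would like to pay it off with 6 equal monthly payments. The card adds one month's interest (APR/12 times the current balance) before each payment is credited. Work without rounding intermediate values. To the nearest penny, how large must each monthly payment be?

£144.34

Monthly rate r = 19%/12 = 1.58333% = 0.0158333.
Level-payment amortization: P = B₀·r / (1 − (1+r)^(−n)) = 820.00·0.0158333 / (1 − 1.01583^(−6)).
Denominator 1 − (1+r)^(−6) = 0.0899500239.
P = 12.9833 / 0.0899500239 ≈ 144.34.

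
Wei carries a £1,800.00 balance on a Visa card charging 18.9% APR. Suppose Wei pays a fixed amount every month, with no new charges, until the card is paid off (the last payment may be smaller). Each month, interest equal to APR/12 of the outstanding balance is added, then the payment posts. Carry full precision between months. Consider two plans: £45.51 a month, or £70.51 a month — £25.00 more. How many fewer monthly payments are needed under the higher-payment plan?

30 fewer payments

Monthly rate r = 18.9%/12 = 1.575% = 0.01575.
At £45.51/mo: n = ⌈−ln(1 − rB₀/P)/ln(1+r)⌉ = 63 payments (last £18.90); total interest = total paid − £1,800.00 = £1,040.52.
At £70.51/mo: 33 payments (last £64.16); total interest £520.48.
Payments saved = 63 − 33 = 30.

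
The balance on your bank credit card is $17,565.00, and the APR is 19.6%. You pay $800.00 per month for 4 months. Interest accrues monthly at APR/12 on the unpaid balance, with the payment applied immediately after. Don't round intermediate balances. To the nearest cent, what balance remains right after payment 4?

Monthly rate r = 19.6%/12 = 1.63333% = 0.0163333.
Each month: B ← B·(1+r) − $800.00.
Month 1: interest $286.90; balance after payment $17,051.90.
Month 2: interest $278.51; balance after payment $16,530.41.
Month 3: interest $270.00; balance after payment $16,000.41.
Month 4: interest $261.34; balance after payment $15,461.75.

$15,461.75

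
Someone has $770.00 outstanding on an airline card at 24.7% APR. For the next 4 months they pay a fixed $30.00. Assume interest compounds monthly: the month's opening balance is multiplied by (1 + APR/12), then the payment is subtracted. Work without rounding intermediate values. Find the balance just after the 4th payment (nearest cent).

$711.62

Monthly rate r = 24.7%/12 = 2.05833% = 0.0205833.
Each month: B ← B·(1+r) − $30.00.
Month 1: interest $15.85; balance after payment $755.85.
Month 2: interest $15.56; balance after payment $741.41.
Month 3: interest $15.26; balance after payment $726.67.
Month 4: interest $14.96; balance after payment $711.62.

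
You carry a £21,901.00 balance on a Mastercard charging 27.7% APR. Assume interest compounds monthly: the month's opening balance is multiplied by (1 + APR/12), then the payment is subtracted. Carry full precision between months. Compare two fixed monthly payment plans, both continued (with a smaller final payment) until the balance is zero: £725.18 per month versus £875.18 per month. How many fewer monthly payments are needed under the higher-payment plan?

Monthly rate r = 27.7%/12 = 2.30833% = 0.0230833.
At £725.18/mo: n = ⌈−ln(1 − rB₀/P)/ln(1+r)⌉ = 53 payments (last £249.02); total interest = total paid − £21,901.00 = £16,057.38.
At £875.18/mo: 38 payments (last £674.70); total interest £11,155.36.
Payments saved = 53 − 38 = 15.

15 fewer payments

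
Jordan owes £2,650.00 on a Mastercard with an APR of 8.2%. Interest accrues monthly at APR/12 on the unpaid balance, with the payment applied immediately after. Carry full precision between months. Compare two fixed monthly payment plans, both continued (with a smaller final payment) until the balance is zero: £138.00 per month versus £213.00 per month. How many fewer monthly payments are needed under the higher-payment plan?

7 fewer payments

Monthly rate r = 8.2%/12 = 0.683333% = 0.00683333.
At £138.00/mo: n = ⌈−ln(1 − rB₀/P)/ln(1+r)⌉ = 21 payments (last £90.55); total interest = total paid − £2,650.00 = £200.55.
At £213.00/mo: 14 payments (last £9.95); total interest £128.95.
Payments saved = 21 − 14 = 7.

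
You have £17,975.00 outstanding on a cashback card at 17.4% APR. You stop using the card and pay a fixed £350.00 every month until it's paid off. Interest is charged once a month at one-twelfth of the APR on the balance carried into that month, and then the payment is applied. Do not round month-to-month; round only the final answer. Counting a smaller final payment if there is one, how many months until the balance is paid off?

95 months

Monthly rate r = 17.4%/12 = 1.45% = 0.0145.
Recurrence: B ← B·(1+r) − £350.00.
Month 1: interest £260.64; balance after payment £17,885.64.
Month 2: interest £259.34; balance after payment £17,794.98.
Closed form: n = −ln(1 − rB₀/P)/ln(1+r) = −ln(0.25532)/ln(1.0145) ≈ 94.835, so the balance reaches zero during payment 95.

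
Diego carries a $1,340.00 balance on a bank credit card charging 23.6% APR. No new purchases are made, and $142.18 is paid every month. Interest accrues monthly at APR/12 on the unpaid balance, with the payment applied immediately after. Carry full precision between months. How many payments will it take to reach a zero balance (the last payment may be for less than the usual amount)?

11 payments

Monthly rate r = 23.6%/12 = 1.96667% = 0.0196667.
Recurrence: B ← B·(1+r) − $142.18.
Month 1: interest $26.35; balance after payment $1,224.17.
Month 2: interest $24.08; balance after payment $1,106.07.
Closed form: n = −ln(1 − rB₀/P)/ln(1+r) = −ln(0.81465)/ln(1.01967) ≈ 10.526, so the balance reaches zero during payment 11.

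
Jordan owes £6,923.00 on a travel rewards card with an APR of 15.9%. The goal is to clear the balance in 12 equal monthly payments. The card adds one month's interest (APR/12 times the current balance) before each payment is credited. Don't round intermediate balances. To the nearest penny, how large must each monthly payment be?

£627.80

Monthly rate r = 15.9%/12 = 1.325% = 0.01325.
Level-payment amortization: P = B₀·r / (1 − (1+r)^(−n)) = 6923.00·0.01325 / (1 − 1.01325^(−12)).
Denominator 1 − (1+r)^(−12) = 0.14611251.
P = 91.7297 / 0.14611251 ≈ 627.80.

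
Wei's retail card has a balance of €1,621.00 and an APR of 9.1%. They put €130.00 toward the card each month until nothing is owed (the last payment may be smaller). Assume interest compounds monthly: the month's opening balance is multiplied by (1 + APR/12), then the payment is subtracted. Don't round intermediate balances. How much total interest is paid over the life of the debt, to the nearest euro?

Monthly rate r = 9.1%/12 = 0.758333% = 0.00758333.
Payoff takes n = ⌈−ln(1 − rB₀/P)/ln(1+r)⌉ = ⌈13.148⌉ = 14 payments; the last is €19.35.
Total paid = 13·€130.00 + €19.35 = €1,709.35.
Total interest = total paid − principal = €1,709.35 − €1,621.00 = €88.35.

€88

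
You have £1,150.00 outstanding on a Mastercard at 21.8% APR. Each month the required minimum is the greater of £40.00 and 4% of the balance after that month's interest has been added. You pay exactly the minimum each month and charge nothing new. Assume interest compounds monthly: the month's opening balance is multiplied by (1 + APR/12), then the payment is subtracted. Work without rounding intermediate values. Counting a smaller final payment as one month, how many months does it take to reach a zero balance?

Monthly rate r = 21.8%/12 = 1.81667% = 0.0181667.
While 4% of the post-interest balance exceeds £40.00, each month B ← (B·(1+r))·(1 − 0.04), i.e. B shrinks by the factor (1+r)·0.96 = 0.97744.
This holds for months 1–7. Entering month 8 the balance is £980.23; 4% of the post-interest balance is now below £40.00, so the flat £40.00 minimum applies from here.
From month 8 a fixed £40.00 at rate r clears £980.23 in 33 more payments. Total: 7 + 33 = 40 months.

40 months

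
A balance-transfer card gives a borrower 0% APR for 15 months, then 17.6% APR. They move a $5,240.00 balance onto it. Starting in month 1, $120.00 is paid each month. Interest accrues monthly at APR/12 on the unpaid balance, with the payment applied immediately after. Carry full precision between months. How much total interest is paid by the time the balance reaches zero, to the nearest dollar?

Promo months 1–15 at r₀ = 0%/12 = 0; months 16+ at r₁ = 17.6%/12 = 0.0146667.
After month 15 (no interest yet): B = $5,240.00 − 15·$120.00 = $3,440.00.
Then at r₁ with $120.00/mo: n₂ = −ln(1 − r₁·B/P)/ln(1+r₁) ≈ 37.46 → 38 more payments.
Total paid = 52·$120.00 + $56.00 = $6,296.00; interest = $6,296.00 − $5,240.00 = $1,056.00.

$1,056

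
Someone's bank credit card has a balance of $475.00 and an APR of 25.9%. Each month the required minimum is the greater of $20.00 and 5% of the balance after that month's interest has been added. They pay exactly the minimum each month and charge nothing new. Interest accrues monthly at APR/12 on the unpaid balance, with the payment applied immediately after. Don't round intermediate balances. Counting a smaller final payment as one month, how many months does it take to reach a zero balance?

Monthly rate r = 25.9%/12 = 2.15833% = 0.0215833.
While 5% of the post-interest balance exceeds $20.00, each month B ← (B·(1+r))·(1 − 0.05), i.e. B shrinks by the factor (1+r)·0.95 = 0.9705.
This holds for months 1–7. Entering month 8 the balance is $385.19; 5% of the post-interest balance is now below $20.00, so the flat $20.00 minimum applies from here.
From month 8 a fixed $20.00 at rate r clears $385.19 in 26 more payments. Total: 7 + 26 = 33 months.

33 months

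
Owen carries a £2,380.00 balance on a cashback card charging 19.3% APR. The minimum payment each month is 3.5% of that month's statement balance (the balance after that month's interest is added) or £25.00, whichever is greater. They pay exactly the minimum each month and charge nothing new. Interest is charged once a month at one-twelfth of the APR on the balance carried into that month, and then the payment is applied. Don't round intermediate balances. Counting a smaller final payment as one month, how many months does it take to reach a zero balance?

100 months

Monthly rate r = 19.3%/12 = 1.60833% = 0.0160833.
While 3.5% of the post-interest balance exceeds £25.00, each month B ← (B·(1+r))·(1 − 0.035), i.e. B shrinks by the factor (1+r)·0.965 = 0.98052.
This holds for months 1–62. Entering month 63 the balance is £702.89; 3.5% of the post-interest balance is now below £25.00, so the flat £25.00 minimum applies from here.
From month 63 a fixed £25.00 at rate r clears £702.89 in 38 more payments. Total: 62 + 38 = 100 months.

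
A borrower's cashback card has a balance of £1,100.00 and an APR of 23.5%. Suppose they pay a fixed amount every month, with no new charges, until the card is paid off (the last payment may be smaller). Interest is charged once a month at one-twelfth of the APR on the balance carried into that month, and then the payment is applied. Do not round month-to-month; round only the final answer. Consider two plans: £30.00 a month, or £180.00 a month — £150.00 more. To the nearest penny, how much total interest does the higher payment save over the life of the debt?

Monthly rate r = 23.5%/12 = 1.95833% = 0.0195833.
At £30.00/mo: n = ⌈−ln(1 − rB₀/P)/ln(1+r)⌉ = 66 payments (last £8.46); total interest = total paid − £1,100.00 = £858.46.
At £180.00/mo: 7 payments (last £103.46); total interest £83.46.
Interest saved = £858.46 − £83.46 = £775.00.

£775.00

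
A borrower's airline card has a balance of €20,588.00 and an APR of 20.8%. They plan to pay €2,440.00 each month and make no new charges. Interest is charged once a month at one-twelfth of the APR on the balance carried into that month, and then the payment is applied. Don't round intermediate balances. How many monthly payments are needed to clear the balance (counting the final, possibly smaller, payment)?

10 months

Monthly rate r = 20.8%/12 = 1.73333% = 0.0173333.
Recurrence: B ← B·(1+r) − €2,440.00.
Month 1: interest €356.86; balance after payment €18,504.86.
Month 2: interest €320.75; balance after payment €16,385.61.
Closed form: n = −ln(1 − rB₀/P)/ln(1+r) = −ln(0.85375)/ln(1.01733) ≈ 9.201, so the balance reaches zero during payment 10.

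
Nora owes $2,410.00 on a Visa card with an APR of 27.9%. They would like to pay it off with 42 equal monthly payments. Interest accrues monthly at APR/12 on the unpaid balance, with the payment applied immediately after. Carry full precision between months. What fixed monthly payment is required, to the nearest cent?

Monthly rate r = 27.9%/12 = 2.325% = 0.02325.
Level-payment amortization: P = B₀·r / (1 − (1+r)^(−n)) = 2410.00·0.02325 / (1 − 1.02325^(−42)).
Denominator 1 − (1+r)^(−42) = 0.619139125.
P = 56.0325 / 0.619139125 ≈ 90.50.

$90.50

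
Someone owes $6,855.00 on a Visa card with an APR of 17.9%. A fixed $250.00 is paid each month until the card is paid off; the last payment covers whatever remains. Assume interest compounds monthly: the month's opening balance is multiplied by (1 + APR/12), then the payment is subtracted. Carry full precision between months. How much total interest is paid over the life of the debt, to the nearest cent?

$2,026.09

Monthly rate r = 17.9%/12 = 1.49167% = 0.0149167.
Payoff takes n = ⌈−ln(1 − rB₀/P)/ln(1+r)⌉ = ⌈35.523⌉ = 36 payments; the last is $131.09.
Total paid = 35·$250.00 + $131.09 = $8,881.09.
Total interest = total paid − principal = $8,881.09 − $6,855.00 = $2,026.09.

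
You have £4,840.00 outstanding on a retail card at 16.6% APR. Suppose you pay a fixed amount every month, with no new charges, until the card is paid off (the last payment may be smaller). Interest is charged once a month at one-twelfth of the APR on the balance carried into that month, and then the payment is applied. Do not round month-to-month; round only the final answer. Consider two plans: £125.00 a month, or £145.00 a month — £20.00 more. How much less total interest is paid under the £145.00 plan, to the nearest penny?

£441.60

Monthly rate r = 16.6%/12 = 1.38333% = 0.0138333.
At £125.00/mo: n = ⌈−ln(1 − rB₀/P)/ln(1+r)⌉ = 56 payments (last £104.27); total interest = total paid − £4,840.00 = £2,139.27.
At £145.00/mo: 46 payments (last £12.67); total interest £1,697.67.
Interest saved = £2,139.27 − £1,697.67 = £441.60.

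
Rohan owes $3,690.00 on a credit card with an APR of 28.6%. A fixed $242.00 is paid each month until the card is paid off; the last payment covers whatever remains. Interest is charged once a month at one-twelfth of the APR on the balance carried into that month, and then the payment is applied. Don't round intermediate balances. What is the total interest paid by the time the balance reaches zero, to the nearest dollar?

$951

Monthly rate r = 28.6%/12 = 2.38333% = 0.0238333.
Payoff takes n = ⌈−ln(1 − rB₀/P)/ln(1+r)⌉ = ⌈19.174⌉ = 20 payments; the last is $42.61.
Total paid = 19·$242.00 + $42.61 = $4,640.61.
Total interest = total paid − principal = $4,640.61 − $3,690.00 = $950.61.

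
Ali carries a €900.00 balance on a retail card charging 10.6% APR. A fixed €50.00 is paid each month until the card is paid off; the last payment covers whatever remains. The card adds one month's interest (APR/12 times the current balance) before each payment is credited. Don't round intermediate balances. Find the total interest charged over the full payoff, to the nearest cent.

€84.54

Monthly rate r = 10.6%/12 = 0.883333% = 0.00883333.
Payoff takes n = ⌈−ln(1 − rB₀/P)/ln(1+r)⌉ = ⌈19.690⌉ = 20 payments; the last is €34.54.
Total paid = 19·€50.00 + €34.54 = €984.54.
Total interest = total paid − principal = €984.54 − €900.00 = €84.54.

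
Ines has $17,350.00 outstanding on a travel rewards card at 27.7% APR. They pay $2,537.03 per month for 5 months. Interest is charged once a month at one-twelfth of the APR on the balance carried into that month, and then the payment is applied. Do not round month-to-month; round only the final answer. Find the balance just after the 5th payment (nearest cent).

Monthly rate r = 27.7%/12 = 2.30833% = 0.0230833.
Each month: B ← B·(1+r) − $2,537.03.
Month 1: interest $400.50; balance after payment $15,213.47.
Month 2: interest $351.18; balance after payment $13,027.61.
Month 3: interest $300.72; balance after payment $10,791.30.
Month 4: interest $249.10; balance after payment $8,503.37.
Month 5: interest $196.29; balance after payment $6,162.63.

$6,162.63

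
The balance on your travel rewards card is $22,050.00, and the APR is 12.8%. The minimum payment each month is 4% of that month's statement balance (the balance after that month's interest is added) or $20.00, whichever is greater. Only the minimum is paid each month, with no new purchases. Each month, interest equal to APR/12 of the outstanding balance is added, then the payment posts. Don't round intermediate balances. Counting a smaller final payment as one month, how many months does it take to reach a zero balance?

Monthly rate r = 12.8%/12 = 1.06667% = 0.0106667.
While 4% of the post-interest balance exceeds $20.00, each month B ← (B·(1+r))·(1 − 0.04), i.e. B shrinks by the factor (1+r)·0.96 = 0.97024.
This holds for months 1–126. Entering month 127 the balance is $489.99; 4% of the post-interest balance is now below $20.00, so the flat $20.00 minimum applies from here.
From month 127 a fixed $20.00 at rate r clears $489.99 in 29 more payments. Total: 126 + 29 = 155 months.

155 months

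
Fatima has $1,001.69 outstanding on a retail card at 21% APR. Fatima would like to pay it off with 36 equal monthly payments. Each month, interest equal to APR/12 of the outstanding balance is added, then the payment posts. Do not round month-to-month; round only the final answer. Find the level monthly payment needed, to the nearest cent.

Monthly rate r = 21%/12 = 1.75% = 0.0175.
Level-payment amortization: P = B₀·r / (1 − (1+r)^(−n)) = 1001.69·0.0175 / (1 − 1.0175^(−36)).
Denominator 1 − (1+r)^(−36) = 0.464498174.
P = 17.5296 / 0.464498174 ≈ 37.74.

$37.74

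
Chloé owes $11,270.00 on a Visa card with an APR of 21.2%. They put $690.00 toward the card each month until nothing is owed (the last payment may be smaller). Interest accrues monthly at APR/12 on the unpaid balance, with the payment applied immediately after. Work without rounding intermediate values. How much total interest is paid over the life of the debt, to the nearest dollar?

$2,146

Monthly rate r = 21.2%/12 = 1.76667% = 0.0176667.
Payoff takes n = ⌈−ln(1 − rB₀/P)/ln(1+r)⌉ = ⌈19.441⌉ = 20 payments; the last is $305.74.
Total paid = 19·$690.00 + $305.74 = $13,415.74.
Total interest = total paid − principal = $13,415.74 − $11,270.00 = $2,145.74.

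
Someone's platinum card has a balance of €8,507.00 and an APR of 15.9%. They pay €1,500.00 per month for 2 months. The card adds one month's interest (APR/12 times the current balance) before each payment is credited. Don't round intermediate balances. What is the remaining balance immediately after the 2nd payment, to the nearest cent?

€5,714.05

Monthly rate r = 15.9%/12 = 1.325% = 0.01325.
Each month: B ← B·(1+r) − €1,500.00.
Month 1: interest €112.72; balance after payment €7,119.72.
Month 2: interest €94.34; balance after payment €5,714.05.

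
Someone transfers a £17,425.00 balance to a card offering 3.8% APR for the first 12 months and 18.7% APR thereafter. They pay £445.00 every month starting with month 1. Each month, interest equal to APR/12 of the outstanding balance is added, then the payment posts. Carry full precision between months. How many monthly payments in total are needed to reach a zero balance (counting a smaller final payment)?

50 months

Promo months 1–12 at r₀ = 3.8%/12 = 0.00316667; months 13+ at r₁ = 18.7%/12 = 0.0155833.
After month 12: iterate B ← B·(1+r₀) − £445.00 for 12 months → £12,664.81.
Then at r₁ with £445.00/mo: n₂ = −ln(1 − r₁·B/P)/ln(1+r₁) ≈ 37.90 → 38 more payments.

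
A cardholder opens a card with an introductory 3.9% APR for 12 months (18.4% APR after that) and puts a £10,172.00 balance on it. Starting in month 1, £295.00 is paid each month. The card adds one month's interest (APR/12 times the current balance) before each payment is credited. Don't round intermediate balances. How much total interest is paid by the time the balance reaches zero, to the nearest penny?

Promo months 1–12 at r₀ = 3.9%/12 = 0.00325; months 13+ at r₁ = 18.4%/12 = 0.0153333.
After month 12: iterate B ← B·(1+r₀) − £295.00 for 12 months → £6,971.91.
Then at r₁ with £295.00/mo: n₂ = −ln(1 − r₁·B/P)/ln(1+r₁) ≈ 29.57 → 30 more payments.
Total paid = 41·£295.00 + £169.66 = £12,264.66; interest = £12,264.66 − £10,172.00 = £2,092.66.

£2,092.66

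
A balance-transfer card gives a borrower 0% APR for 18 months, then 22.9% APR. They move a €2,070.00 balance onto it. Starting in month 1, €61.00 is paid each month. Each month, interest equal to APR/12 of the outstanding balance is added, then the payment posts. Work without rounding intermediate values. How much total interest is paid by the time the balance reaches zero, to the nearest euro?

€198

Promo months 1–18 at r₀ = 0%/12 = 0; months 19+ at r₁ = 22.9%/12 = 0.0190833.
After month 18 (no interest yet): B = €2,070.00 − 18·€61.00 = €972.00.
Then at r₁ with €61.00/mo: n₂ = −ln(1 − r₁·B/P)/ln(1+r₁) ≈ 19.18 → 20 more payments.
Total paid = 37·€61.00 + €10.91 = €2,267.91; interest = €2,267.91 − €2,070.00 = €197.91.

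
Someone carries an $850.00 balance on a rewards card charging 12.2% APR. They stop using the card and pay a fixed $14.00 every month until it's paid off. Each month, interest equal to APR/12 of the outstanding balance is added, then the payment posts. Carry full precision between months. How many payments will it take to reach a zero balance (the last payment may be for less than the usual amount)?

Monthly rate r = 12.2%/12 = 1.01667% = 0.0101667.
Recurrence: B ← B·(1+r) − $14.00.
Month 1: interest $8.64; balance after payment $844.64.
Month 2: interest $8.59; balance after payment $839.23.
Closed form: n = −ln(1 − rB₀/P)/ln(1+r) = −ln(0.38274)/ln(1.01017) ≈ 94.945, so the balance reaches zero during payment 95.

95 months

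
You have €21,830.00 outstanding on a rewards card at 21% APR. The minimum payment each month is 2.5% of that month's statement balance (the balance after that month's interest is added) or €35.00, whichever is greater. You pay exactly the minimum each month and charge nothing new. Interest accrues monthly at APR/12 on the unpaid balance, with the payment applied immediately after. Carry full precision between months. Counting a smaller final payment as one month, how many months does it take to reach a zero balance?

414 months

Monthly rate r = 21%/12 = 1.75% = 0.0175.
While 2.5% of the post-interest balance exceeds €35.00, each month B ← (B·(1+r))·(1 − 0.025), i.e. B shrinks by the factor (1+r)·0.975 = 0.99206.
This holds for months 1–347. Entering month 348 the balance is €1,374.35; 2.5% of the post-interest balance is now below €35.00, so the flat €35.00 minimum applies from here.
From month 348 a fixed €35.00 at rate r clears €1,374.35 in 67 more payments. Total: 347 + 67 = 414 months.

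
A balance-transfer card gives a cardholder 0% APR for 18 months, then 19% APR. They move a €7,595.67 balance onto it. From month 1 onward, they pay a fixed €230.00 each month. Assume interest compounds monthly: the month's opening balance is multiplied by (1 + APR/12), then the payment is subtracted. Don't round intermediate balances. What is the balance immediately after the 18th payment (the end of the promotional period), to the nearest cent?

Promo months 1–18 at r₀ = 0%/12 = 0; months 19+ at r₁ = 19%/12 = 0.0158333.
After month 18 (no interest yet): B = €7,595.67 − 18·€230.00 = €3,455.67.

€3,455.67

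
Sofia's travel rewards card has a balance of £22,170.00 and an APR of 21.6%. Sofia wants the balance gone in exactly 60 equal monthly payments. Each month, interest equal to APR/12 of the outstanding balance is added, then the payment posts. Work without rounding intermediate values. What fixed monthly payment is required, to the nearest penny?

£607.28

Monthly rate r = 21.6%/12 = 1.8% = 0.018.
Level-payment amortization: P = B₀·r / (1 − (1+r)^(−n)) = 22170.00·0.018 / (1 − 1.018^(−60)).
Denominator 1 − (1+r)^(−60) = 0.657126974.
P = 399.06 / 0.657126974 ≈ 607.28.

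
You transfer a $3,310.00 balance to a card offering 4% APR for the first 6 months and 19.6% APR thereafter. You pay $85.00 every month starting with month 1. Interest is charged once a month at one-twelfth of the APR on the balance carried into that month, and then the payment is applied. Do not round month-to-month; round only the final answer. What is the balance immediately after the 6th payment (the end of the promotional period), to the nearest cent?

Promo months 1–6 at r₀ = 4%/12 = 0.00333333; months 7+ at r₁ = 19.6%/12 = 0.0163333.
After month 6: iterate B ← B·(1+r₀) − $85.00 for 6 months → $2,862.49.

$2,862.49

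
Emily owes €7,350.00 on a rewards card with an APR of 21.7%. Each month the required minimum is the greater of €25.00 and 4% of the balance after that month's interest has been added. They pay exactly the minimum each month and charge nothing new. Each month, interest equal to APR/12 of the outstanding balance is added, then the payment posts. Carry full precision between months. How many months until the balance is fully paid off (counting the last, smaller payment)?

Monthly rate r = 21.7%/12 = 1.80833% = 0.0180833.
While 4% of the post-interest balance exceeds €25.00, each month B ← (B·(1+r))·(1 − 0.04), i.e. B shrinks by the factor (1+r)·0.96 = 0.97736.
This holds for months 1–109. Entering month 110 the balance is €605.67; 4% of the post-interest balance is now below €25.00, so the flat €25.00 minimum applies from here.
From month 110 a fixed €25.00 at rate r clears €605.67 in 33 more payments. Total: 109 + 33 = 142 months.

142 months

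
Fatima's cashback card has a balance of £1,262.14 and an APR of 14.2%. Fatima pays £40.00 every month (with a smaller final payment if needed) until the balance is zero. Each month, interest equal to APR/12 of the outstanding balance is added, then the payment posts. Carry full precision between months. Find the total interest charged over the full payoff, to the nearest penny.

£327.25

Monthly rate r = 14.2%/12 = 1.18333% = 0.0118333.
Payoff takes n = ⌈−ln(1 − rB₀/P)/ln(1+r)⌉ = ⌈39.734⌉ = 40 payments; the last is £29.39.
Total paid = 39·£40.00 + £29.39 = £1,589.39.
Total interest = total paid − principal = £1,589.39 − £1,262.14 = £327.25.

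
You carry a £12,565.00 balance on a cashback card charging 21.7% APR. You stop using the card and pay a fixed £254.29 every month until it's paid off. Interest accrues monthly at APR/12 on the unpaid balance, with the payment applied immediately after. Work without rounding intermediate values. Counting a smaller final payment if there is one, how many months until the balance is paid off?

Monthly rate r = 21.7%/12 = 1.80833% = 0.0180833.
Recurrence: B ← B·(1+r) − £254.29.
Month 1: interest £227.22; balance after payment £12,537.93.
Month 2: interest £226.73; balance after payment £12,510.36.
Closed form: n = −ln(1 − rB₀/P)/ln(1+r) = −ln(0.10646)/ln(1.01808) ≈ 124.984, so the balance reaches zero during payment 125.

125 payments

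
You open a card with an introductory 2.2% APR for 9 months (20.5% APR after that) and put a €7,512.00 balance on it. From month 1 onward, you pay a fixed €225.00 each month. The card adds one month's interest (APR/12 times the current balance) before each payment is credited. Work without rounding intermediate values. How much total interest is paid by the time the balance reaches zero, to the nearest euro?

€1,863

Promo months 1–9 at r₀ = 2.2%/12 = 0.00183333; months 10+ at r₁ = 20.5%/12 = 0.0170833.
After month 9: iterate B ← B·(1+r₀) − €225.00 for 9 months → €5,596.95.
Then at r₁ with €225.00/mo: n₂ = −ln(1 − r₁·B/P)/ln(1+r₁) ≈ 32.66 → 33 more payments.
Total paid = 41·€225.00 + €149.92 = €9,374.92; interest = €9,374.92 − €7,512.00 = €1,862.92.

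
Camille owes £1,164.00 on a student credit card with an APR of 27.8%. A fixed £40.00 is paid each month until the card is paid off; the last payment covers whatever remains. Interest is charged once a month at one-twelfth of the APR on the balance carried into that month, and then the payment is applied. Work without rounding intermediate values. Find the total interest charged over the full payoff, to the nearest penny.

£794.45

Monthly rate r = 27.8%/12 = 2.31667% = 0.0231667.
Payoff takes n = ⌈−ln(1 − rB₀/P)/ln(1+r)⌉ = ⌈48.961⌉ = 49 payments; the last is £38.45.
Total paid = 48·£40.00 + £38.45 = £1,958.45.
Total interest = total paid − principal = £1,958.45 − £1,164.00 = £794.45.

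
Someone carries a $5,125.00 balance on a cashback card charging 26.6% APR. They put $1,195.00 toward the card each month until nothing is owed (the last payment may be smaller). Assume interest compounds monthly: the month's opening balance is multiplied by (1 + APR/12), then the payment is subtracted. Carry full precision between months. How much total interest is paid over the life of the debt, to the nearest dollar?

Monthly rate r = 26.6%/12 = 2.21667% = 0.0221667.
Payoff takes n = ⌈−ln(1 − rB₀/P)/ln(1+r)⌉ = ⌈4.556⌉ = 5 payments; the last is $667.94.
Total paid = 4·$1,195.00 + $667.94 = $5,447.94.
Total interest = total paid − principal = $5,447.94 − $5,125.00 = $322.94.

$323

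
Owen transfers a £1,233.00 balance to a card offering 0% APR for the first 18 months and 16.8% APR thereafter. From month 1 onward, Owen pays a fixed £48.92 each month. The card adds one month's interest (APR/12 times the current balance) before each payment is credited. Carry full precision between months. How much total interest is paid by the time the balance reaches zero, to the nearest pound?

Promo months 1–18 at r₀ = 0%/12 = 0; months 19+ at r₁ = 16.8%/12 = 0.014.
After month 18 (no interest yet): B = £1,233.00 − 18·£48.92 = £352.44.
Then at r₁ with £48.92/mo: n₂ = −ln(1 − r₁·B/P)/ln(1+r₁) ≈ 7.65 → 8 more payments.
Total paid = 25·£48.92 + £31.74 = £1,254.74; interest = £1,254.74 − £1,233.00 = £21.74.

£22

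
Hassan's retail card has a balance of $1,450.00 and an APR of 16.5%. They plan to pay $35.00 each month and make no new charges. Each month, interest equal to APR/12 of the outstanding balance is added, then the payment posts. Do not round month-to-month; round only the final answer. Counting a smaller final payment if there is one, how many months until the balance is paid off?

62 payments

Monthly rate r = 16.5%/12 = 1.375% = 0.01375.
Recurrence: B ← B·(1+r) − $35.00.
Month 1: interest $19.94; balance after payment $1,434.94.
Month 2: interest $19.73; balance after payment $1,419.67.
Closed form: n = −ln(1 − rB₀/P)/ln(1+r) = −ln(0.43036)/ln(1.01375) ≈ 61.740, so the balance reaches zero during payment 62.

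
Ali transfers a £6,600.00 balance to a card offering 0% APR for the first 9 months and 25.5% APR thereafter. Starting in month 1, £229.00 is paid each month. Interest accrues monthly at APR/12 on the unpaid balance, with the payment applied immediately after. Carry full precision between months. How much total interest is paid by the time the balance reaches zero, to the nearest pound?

£1,416

Promo months 1–9 at r₀ = 0%/12 = 0; months 10+ at r₁ = 25.5%/12 = 0.02125.
After month 9 (no interest yet): B = £6,600.00 − 9·£229.00 = £4,539.00.
Then at r₁ with £229.00/mo: n₂ = −ln(1 − r₁·B/P)/ln(1+r₁) ≈ 26.00 → 27 more payments.
Total paid = 35·£229.00 + £0.87 = £8,015.87; interest = £8,015.87 − £6,600.00 = £1,415.87.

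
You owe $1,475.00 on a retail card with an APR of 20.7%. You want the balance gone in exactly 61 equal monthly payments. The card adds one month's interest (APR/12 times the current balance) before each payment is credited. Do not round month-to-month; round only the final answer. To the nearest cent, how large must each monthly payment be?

$39.28

Monthly rate r = 20.7%/12 = 1.725% = 0.01725.
Level-payment amortization: P = B₀·r / (1 − (1+r)^(−n)) = 1475.00·0.01725 / (1 − 1.01725^(−61)).
Denominator 1 − (1+r)^(−61) = 0.647701828.
P = 25.4437 / 0.647701828 ≈ 39.28.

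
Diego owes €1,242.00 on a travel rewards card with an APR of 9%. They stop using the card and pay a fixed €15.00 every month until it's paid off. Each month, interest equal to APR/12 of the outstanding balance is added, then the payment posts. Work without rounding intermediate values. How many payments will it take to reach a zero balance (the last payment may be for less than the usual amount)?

Monthly rate r = 9%/12 = 0.75% = 0.0075.
Recurrence: B ← B·(1+r) − €15.00.
Month 1: interest €9.31; balance after payment €1,236.32.
Month 2: interest €9.27; balance after payment €1,230.59.
Closed form: n = −ln(1 − rB₀/P)/ln(1+r) = −ln(0.379)/ln(1.0075) ≈ 129.847, so the balance reaches zero during payment 130.

130 payments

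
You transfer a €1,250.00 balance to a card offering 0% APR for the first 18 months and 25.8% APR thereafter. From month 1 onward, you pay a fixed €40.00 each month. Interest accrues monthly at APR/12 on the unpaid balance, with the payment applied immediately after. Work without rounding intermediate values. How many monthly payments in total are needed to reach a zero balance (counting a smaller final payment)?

Promo months 1–18 at r₀ = 0%/12 = 0; months 19+ at r₁ = 25.8%/12 = 0.0215.
After month 18 (no interest yet): B = €1,250.00 − 18·€40.00 = €530.00.
Then at r₁ with €40.00/mo: n₂ = −ln(1 − r₁·B/P)/ln(1+r₁) ≈ 15.76 → 16 more payments.

34 payments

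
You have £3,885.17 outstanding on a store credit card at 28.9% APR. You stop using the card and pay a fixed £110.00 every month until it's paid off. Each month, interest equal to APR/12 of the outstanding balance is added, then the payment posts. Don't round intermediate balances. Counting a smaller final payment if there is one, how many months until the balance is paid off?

80 payments

Monthly rate r = 28.9%/12 = 2.40833% = 0.0240833.
Recurrence: B ← B·(1+r) − £110.00.
Month 1: interest £93.57; balance after payment £3,868.74.
Month 2: interest £93.17; balance after payment £3,851.91.
Closed form: n = −ln(1 − rB₀/P)/ln(1+r) = −ln(0.14938)/ln(1.02408) ≈ 79.891, so the balance reaches zero during payment 80.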